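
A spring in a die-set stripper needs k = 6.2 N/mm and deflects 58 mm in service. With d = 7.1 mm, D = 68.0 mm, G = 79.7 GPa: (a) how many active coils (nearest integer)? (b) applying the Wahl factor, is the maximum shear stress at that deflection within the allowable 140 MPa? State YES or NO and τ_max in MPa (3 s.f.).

N_a = Gd⁴/(8D³k) = (79.7×10³)(7.1⁴)/(8·68.0³·6.2) = 12.99 → N_a = 13
Actual rate k = Gd⁴/(8D³·13) = 6.1934 N/mm
Working load F = kδ = 6.1934·58 = 359.22 N
C = 68.0/7.1 = 9.5775; K_W = (4C−1)/(4C−4)+0.615/C = 1.1517
τ_max = K_W·8FD/(πd³) = 1.1517·173.79 = 200.15 MPa
τ_max > 140 MPa → exceeds allowable

(a) 13 coils; (b) NO, τ_max = 200 MPa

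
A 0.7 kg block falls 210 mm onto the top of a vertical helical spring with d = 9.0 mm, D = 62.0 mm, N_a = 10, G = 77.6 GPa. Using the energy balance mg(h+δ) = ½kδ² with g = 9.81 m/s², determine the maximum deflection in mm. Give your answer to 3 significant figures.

10.7 mm

k = Gd⁴/(8D³N_a) = (77.6×10³)(9.0⁴)/(8·62.0³·10) = 26.703 N/mm
W = mg = 0.7 × 9.81 = 6.867 N
½kδ² − Wδ − Wh = 0 → δ = (W + √(W² + 2kWh))/k
δ = (6.867 + √(47.156 + 77016.4))/26.703 = (6.867 + 277.6)/26.703 = 10.653 mm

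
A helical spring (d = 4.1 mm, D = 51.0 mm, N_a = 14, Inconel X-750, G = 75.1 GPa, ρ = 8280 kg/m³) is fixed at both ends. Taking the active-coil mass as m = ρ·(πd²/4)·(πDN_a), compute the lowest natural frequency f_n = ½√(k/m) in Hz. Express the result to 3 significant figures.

38.2 Hz

k = Gd⁴/(8D³N_a) = (75.1×10³)(4.1⁴)/(8·51.0³·14) = 1.4284 N/mm = 1428.4 N/m
Wire length L = πDN_a = π·51.0·14 = 2243.1 mm
m = ρ·(πd²/4)·L = 8280 × 13.203×10⁻⁶ m² × 2.2431 m = 0.24521 kg
f_n = ½√(k/m) = 0.5·√(1428.4/0.24521) = 0.5·√(5825.2) = 38.161 Hz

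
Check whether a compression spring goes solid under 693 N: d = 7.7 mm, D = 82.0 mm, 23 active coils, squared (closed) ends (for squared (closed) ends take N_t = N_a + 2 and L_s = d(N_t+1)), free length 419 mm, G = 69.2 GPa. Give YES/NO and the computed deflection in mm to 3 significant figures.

k = Gd⁴/(8D³N_a) = (69.2×10³)(7.7⁴)/(8·82.0³·23) = 2.3978 N/mm
N_t = 25; L_s = 7.7·26 = 200.2 mm; δ_solid = L₀ − L_s = 419 − 200.2 = 218.8 mm
δ = F/k = 693/2.3978 = 289.02 mm
δ ≥ δ_solid → spring goes solid

YES, δ = 289 mm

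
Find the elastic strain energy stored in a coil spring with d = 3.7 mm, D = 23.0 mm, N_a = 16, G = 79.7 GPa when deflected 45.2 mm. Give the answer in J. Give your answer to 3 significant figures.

9.80 J

k = Gd⁴/(8D³N_a) = (79.7×10³)(3.7⁴)/(8·23.0³·16) = 9.5912 N/mm
U = ½kδ² = 0.5 × 9.5912 × 45.2² = 9797.6 N·mm = 9.7976 J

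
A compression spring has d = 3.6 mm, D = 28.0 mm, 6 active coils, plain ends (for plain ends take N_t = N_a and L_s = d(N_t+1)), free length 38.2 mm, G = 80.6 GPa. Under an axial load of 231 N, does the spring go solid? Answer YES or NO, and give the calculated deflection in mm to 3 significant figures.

k = Gd⁴/(8D³N_a) = (80.6×10³)(3.6⁴)/(8·28.0³·6) = 12.848 N/mm
N_t = 6; L_s = 3.6·7 = 25.2 mm; δ_solid = L₀ − L_s = 38.2 − 25.2 = 13 mm
δ = F/k = 231/12.848 = 17.98 mm
δ ≥ δ_solid → spring goes solid

YES, δ = 18.0 mm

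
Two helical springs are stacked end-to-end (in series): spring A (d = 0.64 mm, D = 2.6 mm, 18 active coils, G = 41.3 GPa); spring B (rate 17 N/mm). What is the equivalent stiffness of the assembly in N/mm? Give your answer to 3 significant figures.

k_A = Gd⁴/(8D³N_a) = (41.3×10³)(0.64⁴)/(8·2.6³·18) = 2.7377 N/mm
Series: 1/k_eq = 1/2.7377 + 1/17 = 0.42409; k_eq = 2.358 N/mm

2.36 N/mm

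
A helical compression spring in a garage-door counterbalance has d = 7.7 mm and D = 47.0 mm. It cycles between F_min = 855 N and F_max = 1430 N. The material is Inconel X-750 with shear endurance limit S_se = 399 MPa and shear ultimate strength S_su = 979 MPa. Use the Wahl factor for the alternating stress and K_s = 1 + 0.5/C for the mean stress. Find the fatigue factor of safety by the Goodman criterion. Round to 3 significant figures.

C = D/d = 47.0/7.7 = 6.1039; K_W = (4C−1)/(4C−4)+0.615/C = 1.2477; K_s = 1+0.5/C = 1.0819
F_a = (F_max−F_min)/2 = 287.5 N; F_m = (F_max+F_min)/2 = 1142.5 N
τ_a = K_W·8F_aD/(πd³) = 1.2477 × 75.371 = 94.04 MPa
τ_m = K_s·8F_mD/(πd³) = 1.0819 × 299.52 = 324.05 MPa
Goodman: 1/n_f = τ_a/S_se + τ_m/S_su = 94.04/399 + 324.05/979 = 0.23569 + 0.33100 = 0.56669
n_f = 1/0.56669 = 1.765

1.76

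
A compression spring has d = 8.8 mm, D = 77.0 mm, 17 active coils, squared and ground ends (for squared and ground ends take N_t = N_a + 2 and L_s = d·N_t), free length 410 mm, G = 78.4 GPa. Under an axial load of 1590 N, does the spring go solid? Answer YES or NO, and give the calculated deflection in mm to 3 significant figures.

NO, δ = 210 mm

k = Gd⁴/(8D³N_a) = (78.4×10³)(8.8⁴)/(8·77.0³·17) = 7.5724 N/mm
N_t = 19; L_s = 8.8·19 = 167.2 mm; δ_solid = L₀ − L_s = 410 − 167.2 = 242.8 mm
δ = F/k = 1590/7.5724 = 209.97 mm
δ < δ_solid → spring does not go solid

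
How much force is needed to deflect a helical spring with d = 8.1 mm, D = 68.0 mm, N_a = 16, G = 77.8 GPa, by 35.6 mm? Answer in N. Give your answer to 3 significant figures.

296 N

k = Gd⁴/(8D³N_a) = (77.8×10³)(8.1⁴)/(8·68.0³·16) = 8.3211 N/mm
F = k·δ = 8.3211 × 35.6 = 296.23 N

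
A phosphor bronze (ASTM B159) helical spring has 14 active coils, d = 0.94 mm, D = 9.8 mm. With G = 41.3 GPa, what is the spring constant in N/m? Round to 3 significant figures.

306 N/m

k = Gd⁴/(8D³N_a) = (41.3×10³ × 0.94⁴) / (8 × 9.8³ × 14)
  = 32244.9 / 105414 = 0.30589 N/mm = 305.89 N/m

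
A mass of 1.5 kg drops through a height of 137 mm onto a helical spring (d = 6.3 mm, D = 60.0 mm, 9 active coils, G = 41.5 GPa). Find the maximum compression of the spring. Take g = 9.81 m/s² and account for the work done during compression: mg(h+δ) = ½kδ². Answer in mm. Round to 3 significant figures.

k = Gd⁴/(8D³N_a) = (41.5×10³)(6.3⁴)/(8·60.0³·9) = 4.2036 N/mm
W = mg = 1.5 × 9.81 = 14.715 N
½kδ² − Wδ − Wh = 0 → δ = (W + √(W² + 2kWh))/k
δ = (14.715 + √(216.53 + 16948.6))/4.2036 = (14.715 + 131.02)/4.2036 = 34.668 mm

34.7 mm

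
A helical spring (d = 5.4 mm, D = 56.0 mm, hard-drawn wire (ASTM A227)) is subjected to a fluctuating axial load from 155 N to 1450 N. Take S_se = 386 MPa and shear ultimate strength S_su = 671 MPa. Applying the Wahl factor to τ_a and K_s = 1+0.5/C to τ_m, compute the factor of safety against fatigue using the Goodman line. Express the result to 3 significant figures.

C = D/d = 56.0/5.4 = 10.3704; K_W = (4C−1)/(4C−4)+0.615/C = 1.1393; K_s = 1+0.5/C = 1.0482
F_a = (F_max−F_min)/2 = 647.5 N; F_m = (F_max+F_min)/2 = 802.5 N
τ_a = K_W·8F_aD/(πd³) = 1.1393 × 586.39 = 668.1 MPa
τ_m = K_s·8F_mD/(πd³) = 1.0482 × 726.76 = 761.8 MPa
Goodman: 1/n_f = τ_a/S_se + τ_m/S_su = 668.1/386 + 761.8/671 = 1.73083 + 1.13532 = 2.8662
n_f = 1/2.8662 = 0.3489

0.349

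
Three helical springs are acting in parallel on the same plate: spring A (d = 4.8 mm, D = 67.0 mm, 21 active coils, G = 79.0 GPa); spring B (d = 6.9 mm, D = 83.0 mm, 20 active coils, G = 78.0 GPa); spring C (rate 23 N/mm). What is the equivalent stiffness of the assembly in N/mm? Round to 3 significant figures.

k_A = Gd⁴/(8D³N_a) = (79.0×10³)(4.8⁴)/(8·67.0³·21) = 0.82996 N/mm
k_B = Gd⁴/(8D³N_a) = (78.0×10³)(6.9⁴)/(8·83.0³·20) = 1.9326 N/mm
Parallel: k_eq = 0.82996 + 1.9326 + 23 = 25.763 N/mm

25.8 N/mm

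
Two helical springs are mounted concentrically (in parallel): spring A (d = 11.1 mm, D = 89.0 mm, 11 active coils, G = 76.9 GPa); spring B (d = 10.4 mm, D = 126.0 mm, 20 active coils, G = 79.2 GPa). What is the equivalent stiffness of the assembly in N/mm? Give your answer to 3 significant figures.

21.7 N/mm

k_A = Gd⁴/(8D³N_a) = (76.9×10³)(11.1⁴)/(8·89.0³·11) = 18.818 N/mm
k_B = Gd⁴/(8D³N_a) = (79.2×10³)(10.4⁴)/(8·126.0³·20) = 2.8949 N/mm
Parallel: k_eq = 18.818 + 2.8949 = 21.713 N/mm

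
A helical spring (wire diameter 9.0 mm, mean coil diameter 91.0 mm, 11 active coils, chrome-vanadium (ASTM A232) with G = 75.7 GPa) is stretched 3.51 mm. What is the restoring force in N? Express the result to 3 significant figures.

26.3 N

k = Gd⁴/(8D³N_a) = (75.7×10³)(9.0⁴)/(8·91.0³·11) = 7.4896 N/mm
F = k·δ = 7.4896 × 3.51 = 26.289 N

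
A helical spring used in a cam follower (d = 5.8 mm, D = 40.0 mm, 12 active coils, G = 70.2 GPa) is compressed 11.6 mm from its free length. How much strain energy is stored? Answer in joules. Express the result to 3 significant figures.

k = Gd⁴/(8D³N_a) = (70.2×10³)(5.8⁴)/(8·40.0³·12) = 12.93 N/mm
U = ½kδ² = 0.5 × 12.93 × 11.6² = 869.93 N·mm = 0.86993 J

0.870 J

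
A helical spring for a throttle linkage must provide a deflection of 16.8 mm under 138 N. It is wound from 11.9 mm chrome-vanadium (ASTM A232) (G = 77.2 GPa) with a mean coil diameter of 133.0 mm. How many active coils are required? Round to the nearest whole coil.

Required rate k = F/δ = 138/16.8 = 8.2143 N/mm
N_a = Gd⁴/(8D³k) = (77.2×10³ × 11.9⁴)/(8 × 133.0³ × 8.2143)
    = 1.54812e+09 / 1.54602e+08 = 10.01 → 10 coils

10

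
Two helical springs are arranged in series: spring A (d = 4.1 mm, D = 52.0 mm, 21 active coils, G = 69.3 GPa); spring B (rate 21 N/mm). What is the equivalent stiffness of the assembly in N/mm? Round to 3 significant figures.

k_A = Gd⁴/(8D³N_a) = (69.3×10³)(4.1⁴)/(8·52.0³·21) = 0.82899 N/mm
Series: 1/k_eq = 1/0.82899 + 1/21 = 1.2539; k_eq = 0.79751 N/mm

0.798 N/mm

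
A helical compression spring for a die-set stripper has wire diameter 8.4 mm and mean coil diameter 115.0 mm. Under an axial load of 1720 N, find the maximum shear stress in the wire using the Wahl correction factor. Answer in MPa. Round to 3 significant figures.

Spring index C = D/d = 115.0/8.4 = 13.6905
K_W = (4C−1)/(4C−4) + 0.615/C = 53.762/50.762 + 0.0449 = 1.1040
τ₀ = 8FD/(πd³) = 8·1720·115.0/(π·8.4³) = 1.5824e+06/1862 = 849.82 MPa
τ_max = K·τ₀ = 1.1040 × 849.82 = 938.22 MPa

938 MPa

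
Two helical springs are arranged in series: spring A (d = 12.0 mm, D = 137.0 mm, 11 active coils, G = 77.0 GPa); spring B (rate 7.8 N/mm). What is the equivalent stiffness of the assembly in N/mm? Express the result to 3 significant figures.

k_A = Gd⁴/(8D³N_a) = (77.0×10³)(12.0⁴)/(8·137.0³·11) = 7.0562 N/mm
Series: 1/k_eq = 1/7.0562 + 1/7.8 = 0.26992; k_eq = 3.7047 N/mm

3.70 N/mm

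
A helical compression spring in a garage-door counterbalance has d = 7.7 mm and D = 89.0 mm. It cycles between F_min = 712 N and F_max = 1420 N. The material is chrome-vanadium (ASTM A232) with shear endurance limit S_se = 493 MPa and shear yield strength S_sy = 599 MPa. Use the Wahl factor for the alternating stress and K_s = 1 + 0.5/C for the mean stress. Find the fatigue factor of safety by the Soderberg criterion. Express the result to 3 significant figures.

0.756

C = D/d = 89.0/7.7 = 11.5584; K_W = (4C−1)/(4C−4)+0.615/C = 1.1242; K_s = 1+0.5/C = 1.0433
F_a = (F_max−F_min)/2 = 354 N; F_m = (F_max+F_min)/2 = 1066 N
τ_a = K_W·8F_aD/(πd³) = 1.1242 × 175.74 = 197.57 MPa
τ_m = K_s·8F_mD/(πd³) = 1.0433 × 529.19 = 552.09 MPa
Soderberg: 1/n_f = τ_a/S_se + τ_m/S_sy = 197.57/493 + 552.09/599 = 0.40075 + 0.92168 = 1.3224
n_f = 1/1.3224 = 0.7562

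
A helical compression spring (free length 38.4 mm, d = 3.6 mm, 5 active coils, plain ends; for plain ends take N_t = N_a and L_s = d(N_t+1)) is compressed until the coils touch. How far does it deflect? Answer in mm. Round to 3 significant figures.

16.8 mm

N_t = 5; L_s = 3.6·6 = 21.6 mm
δ_solid = L₀ − L_s = 38.4 − 21.6 = 16.8 mm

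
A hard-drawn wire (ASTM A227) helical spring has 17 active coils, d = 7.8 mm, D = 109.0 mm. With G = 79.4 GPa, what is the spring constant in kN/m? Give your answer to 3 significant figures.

k = Gd⁴/(8D³N_a) = (79.4×10³ × 7.8⁴) / (8 × 109.0³ × 17)
  = 2.939e+08 / 1.76124e+08 = 1.6687 N/mm

1.67 kN/m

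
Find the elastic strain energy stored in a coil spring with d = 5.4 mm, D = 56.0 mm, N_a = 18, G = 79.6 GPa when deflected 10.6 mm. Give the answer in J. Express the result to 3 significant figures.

k = Gd⁴/(8D³N_a) = (79.6×10³)(5.4⁴)/(8·56.0³·18) = 2.6765 N/mm
U = ½kδ² = 0.5 × 2.6765 × 10.6² = 150.36 N·mm = 0.15036 J

0.150 J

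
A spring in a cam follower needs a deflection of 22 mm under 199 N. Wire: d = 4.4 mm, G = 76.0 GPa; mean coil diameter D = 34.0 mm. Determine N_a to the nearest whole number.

10

Required rate k = F/δ = 199/22 = 9.0455 N/mm
N_a = Gd⁴/(8D³k) = (76.0×10³ × 4.4⁴)/(8 × 34.0³ × 9.0455)
    = 2.84855e+07 / 2.84418e+06 = 10.02 → 10 coils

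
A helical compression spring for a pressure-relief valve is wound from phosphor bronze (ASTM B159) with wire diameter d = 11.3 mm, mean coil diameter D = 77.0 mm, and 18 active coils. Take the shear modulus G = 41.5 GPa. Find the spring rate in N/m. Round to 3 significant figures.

10300 N/m

k = Gd⁴/(8D³N_a) = (41.5×10³ × 11.3⁴) / (8 × 77.0³ × 18)
  = 6.76647e+08 / 6.57408e+07 = 10.293 N/mm = 10293 N/m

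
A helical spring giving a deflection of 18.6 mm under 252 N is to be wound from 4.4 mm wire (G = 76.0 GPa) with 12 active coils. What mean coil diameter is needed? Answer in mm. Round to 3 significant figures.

Required rate k = F/δ = 252/18.6 = 13.548 N/mm
D = (Gd⁴/(8N_a·k))^(1/3) = (76.0×10³·4.4⁴/(8·12·13.548))^(1/3)
  = (21901.1)^(1/3) = 27.9783 mm

28.0 mm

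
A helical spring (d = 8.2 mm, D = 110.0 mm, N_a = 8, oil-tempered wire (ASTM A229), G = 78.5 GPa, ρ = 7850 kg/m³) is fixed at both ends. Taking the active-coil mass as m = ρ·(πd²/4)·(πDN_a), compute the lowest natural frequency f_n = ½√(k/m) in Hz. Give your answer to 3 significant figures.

30.1 Hz

k = Gd⁴/(8D³N_a) = (78.5×10³)(8.2⁴)/(8·110.0³·8) = 4.1665 N/mm = 4166.5 N/m
Wire length L = πDN_a = π·110.0·8 = 2764.6 mm
m = ρ·(πd²/4)·L = 7850 × 52.81×10⁻⁶ m² × 2.7646 m = 1.1461 kg
f_n = ½√(k/m) = 0.5·√(4166.5/1.1461) = 0.5·√(3635.4) = 30.147 Hz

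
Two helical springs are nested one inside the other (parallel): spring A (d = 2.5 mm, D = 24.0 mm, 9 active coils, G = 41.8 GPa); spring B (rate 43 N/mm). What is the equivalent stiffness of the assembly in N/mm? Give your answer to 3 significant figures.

k_A = Gd⁴/(8D³N_a) = (41.8×10³)(2.5⁴)/(8·24.0³·9) = 1.6405 N/mm
Parallel: k_eq = 1.6405 + 43 = 44.64 N/mm

44.6 N/mm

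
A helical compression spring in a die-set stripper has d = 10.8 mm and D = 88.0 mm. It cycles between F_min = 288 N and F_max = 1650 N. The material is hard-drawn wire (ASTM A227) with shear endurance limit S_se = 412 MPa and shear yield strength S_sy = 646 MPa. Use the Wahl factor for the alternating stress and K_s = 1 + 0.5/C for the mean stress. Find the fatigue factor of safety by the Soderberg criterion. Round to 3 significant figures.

1.59

C = D/d = 88.0/10.8 = 8.1481; K_W = (4C−1)/(4C−4)+0.615/C = 1.1804; K_s = 1+0.5/C = 1.0614
F_a = (F_max−F_min)/2 = 681 N; F_m = (F_max+F_min)/2 = 969 N
τ_a = K_W·8F_aD/(πd³) = 1.1804 × 121.14 = 143 MPa
τ_m = K_s·8F_mD/(πd³) = 1.0614 × 172.38 = 182.95 MPa
Soderberg: 1/n_f = τ_a/S_se + τ_m/S_sy = 143/412 + 182.95/646 = 0.34708 + 0.28321 = 0.63029
n_f = 1/0.63029 = 1.587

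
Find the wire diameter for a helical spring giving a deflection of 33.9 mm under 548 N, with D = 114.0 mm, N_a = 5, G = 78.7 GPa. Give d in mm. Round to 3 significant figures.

Required rate k = F/δ = 548/33.9 = 16.165 N/mm
d = (8D³N_a·k / G)^(1/4) = (8·114.0³·5·16.165 / (78.7×10³))^0.25
  = (12173)^0.25 = 10.5038 mm

10.5 mm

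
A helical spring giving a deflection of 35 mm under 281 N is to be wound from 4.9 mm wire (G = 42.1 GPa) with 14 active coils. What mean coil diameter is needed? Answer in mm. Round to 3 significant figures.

Required rate k = F/δ = 281/35 = 8.0286 N/mm
D = (Gd⁴/(8N_a·k))^(1/3) = (42.1×10³·4.9⁴/(8·14·8.0286))^(1/3)
  = (26990.4)^(1/3) = 29.9965 mm

30.0 mm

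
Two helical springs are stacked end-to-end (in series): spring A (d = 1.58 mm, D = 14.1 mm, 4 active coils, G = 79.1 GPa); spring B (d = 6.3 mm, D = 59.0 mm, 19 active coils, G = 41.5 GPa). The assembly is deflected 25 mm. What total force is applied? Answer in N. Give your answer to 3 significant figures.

k_A = Gd⁴/(8D³N_a) = (79.1×10³)(1.58⁴)/(8·14.1³·4) = 5.4954 N/mm
k_B = Gd⁴/(8D³N_a) = (41.5×10³)(6.3⁴)/(8·59.0³·19) = 2.0942 N/mm
Series: 1/k_eq = 1/5.4954 + 1/2.0942 = 0.65949; k_eq = 1.5163 N/mm
F = k_eq·δ = 1.5163·25 = 37.908 N

37.9 N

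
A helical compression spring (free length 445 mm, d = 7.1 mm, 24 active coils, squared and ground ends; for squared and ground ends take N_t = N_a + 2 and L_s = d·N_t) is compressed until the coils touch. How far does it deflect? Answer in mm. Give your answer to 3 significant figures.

260 mm

N_t = 26; L_s = 7.1·26 = 184.6 mm
δ_solid = L₀ − L_s = 445 − 184.6 = 260.4 mm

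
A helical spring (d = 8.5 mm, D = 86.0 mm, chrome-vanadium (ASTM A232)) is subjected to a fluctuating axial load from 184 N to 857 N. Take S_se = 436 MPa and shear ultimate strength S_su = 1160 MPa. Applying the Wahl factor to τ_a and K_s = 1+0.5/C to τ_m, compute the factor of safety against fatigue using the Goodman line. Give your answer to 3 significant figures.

C = D/d = 86.0/8.5 = 10.1176; K_W = (4C−1)/(4C−4)+0.615/C = 1.1430; K_s = 1+0.5/C = 1.0494
F_a = (F_max−F_min)/2 = 336.5 N; F_m = (F_max+F_min)/2 = 520.5 N
τ_a = K_W·8F_aD/(πd³) = 1.1430 × 120 = 137.16 MPa
τ_m = K_s·8F_mD/(πd³) = 1.0494 × 185.61 = 194.78 MPa
Goodman: 1/n_f = τ_a/S_se + τ_m/S_su = 137.16/436 + 194.78/1160 = 0.31459 + 0.16792 = 0.48251
n_f = 1/0.48251 = 2.073

2.07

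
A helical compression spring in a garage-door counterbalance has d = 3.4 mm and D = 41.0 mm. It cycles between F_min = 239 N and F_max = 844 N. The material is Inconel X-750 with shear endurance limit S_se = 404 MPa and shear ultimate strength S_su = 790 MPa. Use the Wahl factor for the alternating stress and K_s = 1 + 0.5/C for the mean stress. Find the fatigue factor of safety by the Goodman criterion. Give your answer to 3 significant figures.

C = D/d = 41.0/3.4 = 12.0588; K_W = (4C−1)/(4C−4)+0.615/C = 1.1188; K_s = 1+0.5/C = 1.0415
F_a = (F_max−F_min)/2 = 302.5 N; F_m = (F_max+F_min)/2 = 541.5 N
τ_a = K_W·8F_aD/(πd³) = 1.1188 × 803.55 = 899.03 MPa
τ_m = K_s·8F_mD/(πd³) = 1.0415 × 1438.4 = 1498.1 MPa
Goodman: 1/n_f = τ_a/S_se + τ_m/S_su = 899.03/404 + 1498.1/790 = 2.22531 + 1.89628 = 4.1216
n_f = 1/4.1216 = 0.2426

0.243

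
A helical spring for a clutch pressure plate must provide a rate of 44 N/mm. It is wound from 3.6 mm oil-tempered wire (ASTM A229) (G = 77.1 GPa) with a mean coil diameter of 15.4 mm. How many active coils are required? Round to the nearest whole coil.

N_a = Gd⁴/(8D³k) = (77.1×10³ × 3.6⁴)/(8 × 15.4³ × 44)
    = 1.29498e+07 / 1.2856e+06 = 10.07 → 10 coils

10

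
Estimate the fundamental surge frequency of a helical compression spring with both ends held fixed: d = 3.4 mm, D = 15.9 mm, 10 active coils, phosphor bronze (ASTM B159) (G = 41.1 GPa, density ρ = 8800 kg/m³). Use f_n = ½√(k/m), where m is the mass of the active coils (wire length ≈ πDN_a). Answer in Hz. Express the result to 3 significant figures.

k = Gd⁴/(8D³N_a) = (41.1×10³)(3.4⁴)/(8·15.9³·10) = 17.08 N/mm = 17080 N/m
Wire length L = πDN_a = π·15.9·10 = 499.51 mm
m = ρ·(πd²/4)·L = 8800 × 9.0792×10⁻⁶ m² × 0.49951 m = 0.03991 kg
f_n = ½√(k/m) = 0.5·√(17080/0.03991) = 0.5·√(4.2796e+05) = 327.09 Hz

327 Hz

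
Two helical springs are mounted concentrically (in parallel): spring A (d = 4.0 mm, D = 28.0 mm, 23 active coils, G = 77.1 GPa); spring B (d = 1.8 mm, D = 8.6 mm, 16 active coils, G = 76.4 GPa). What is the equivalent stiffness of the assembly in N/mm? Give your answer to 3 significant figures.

14.7 N/mm

k_A = Gd⁴/(8D³N_a) = (77.1×10³)(4.0⁴)/(8·28.0³·23) = 4.8866 N/mm
k_B = Gd⁴/(8D³N_a) = (76.4×10³)(1.8⁴)/(8·8.6³·16) = 9.8509 N/mm
Parallel: k_eq = 4.8866 + 9.8509 = 14.737 N/mm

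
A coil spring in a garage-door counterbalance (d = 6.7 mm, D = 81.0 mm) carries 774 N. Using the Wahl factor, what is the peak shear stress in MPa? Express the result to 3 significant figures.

Spring index C = D/d = 81.0/6.7 = 12.0896
K_W = (4C−1)/(4C−4) + 0.615/C = 47.358/44.358 + 0.0509 = 1.1185
τ₀ = 8FD/(πd³) = 8·774·81.0/(π·6.7³) = 501552/944.87 = 530.81 MPa
τ_max = K·τ₀ = 1.1185 × 530.81 = 593.72 MPa

594 MPa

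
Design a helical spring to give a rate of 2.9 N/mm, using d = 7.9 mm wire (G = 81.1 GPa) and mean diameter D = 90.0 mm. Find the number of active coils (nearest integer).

N_a = Gd⁴/(8D³k) = (81.1×10³ × 7.9⁴)/(8 × 90.0³ × 2.9)
    = 3.15885e+08 / 1.69128e+07 = 18.68 → 19 coils

19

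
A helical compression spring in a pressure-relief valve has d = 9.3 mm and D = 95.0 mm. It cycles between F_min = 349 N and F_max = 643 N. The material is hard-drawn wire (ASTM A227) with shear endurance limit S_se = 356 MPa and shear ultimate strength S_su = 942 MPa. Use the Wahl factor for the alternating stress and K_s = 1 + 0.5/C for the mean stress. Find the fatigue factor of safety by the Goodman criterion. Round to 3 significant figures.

3.25

C = D/d = 95.0/9.3 = 10.2151; K_W = (4C−1)/(4C−4)+0.615/C = 1.1416; K_s = 1+0.5/C = 1.0489
F_a = (F_max−F_min)/2 = 147 N; F_m = (F_max+F_min)/2 = 496 N
τ_a = K_W·8F_aD/(πd³) = 1.1416 × 44.211 = 50.471 MPa
τ_m = K_s·8F_mD/(πd³) = 1.0489 × 149.18 = 156.48 MPa
Goodman: 1/n_f = τ_a/S_se + τ_m/S_su = 50.471/356 + 156.48/942 = 0.14177 + 0.16611 = 0.30788
n_f = 1/0.30788 = 3.248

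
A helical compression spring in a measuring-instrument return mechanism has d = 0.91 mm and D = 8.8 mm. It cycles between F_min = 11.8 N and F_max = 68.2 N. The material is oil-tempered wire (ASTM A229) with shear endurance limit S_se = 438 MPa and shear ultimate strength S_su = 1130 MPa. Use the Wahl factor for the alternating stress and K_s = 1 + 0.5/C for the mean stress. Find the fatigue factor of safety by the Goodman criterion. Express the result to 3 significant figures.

0.302

C = D/d = 8.8/0.91 = 9.6703; K_W = (4C−1)/(4C−4)+0.615/C = 1.1501; K_s = 1+0.5/C = 1.0517
F_a = (F_max−F_min)/2 = 28.2 N; F_m = (F_max+F_min)/2 = 40 N
τ_a = K_W·8F_aD/(πd³) = 1.1501 × 838.59 = 964.46 MPa
τ_m = K_s·8F_mD/(πd³) = 1.0517 × 1189.5 = 1251 MPa
Goodman: 1/n_f = τ_a/S_se + τ_m/S_su = 964.46/438 + 1251/1130 = 2.20196 + 1.10707 = 3.309
n_f = 1/3.309 = 0.3022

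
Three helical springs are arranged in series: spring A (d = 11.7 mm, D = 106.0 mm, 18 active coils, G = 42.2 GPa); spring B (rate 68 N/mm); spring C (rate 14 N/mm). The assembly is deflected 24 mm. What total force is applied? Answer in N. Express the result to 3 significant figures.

k_A = Gd⁴/(8D³N_a) = (42.2×10³)(11.7⁴)/(8·106.0³·18) = 4.6108 N/mm
Series: 1/k_eq = 1/4.6108 + 1/68 + 1/14 = 0.30302; k_eq = 3.3001 N/mm
F = k_eq·δ = 3.3001·24 = 79.204 N

79.2 N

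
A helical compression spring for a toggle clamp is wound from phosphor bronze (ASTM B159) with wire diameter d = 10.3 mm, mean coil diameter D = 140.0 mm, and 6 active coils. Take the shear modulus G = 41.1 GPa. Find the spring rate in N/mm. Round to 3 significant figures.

3.51 N/mm

k = Gd⁴/(8D³N_a) = (41.1×10³ × 10.3⁴) / (8 × 140.0³ × 6)
  = 4.62584e+08 / 1.31712e+08 = 3.5121 N/mm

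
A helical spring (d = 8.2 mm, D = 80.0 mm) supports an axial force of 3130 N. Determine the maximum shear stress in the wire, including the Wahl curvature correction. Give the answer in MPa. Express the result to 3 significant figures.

1330 MPa

Spring index C = D/d = 80.0/8.2 = 9.7561
K_W = (4C−1)/(4C−4) + 0.615/C = 38.024/35.024 + 0.0630 = 1.1487
τ₀ = 8FD/(πd³) = 8·3130·80.0/(π·8.2³) = 2.0032e+06/1732.2 = 1156.5 MPa
τ_max = K·τ₀ = 1.1487 × 1156.5 = 1328.4 MPa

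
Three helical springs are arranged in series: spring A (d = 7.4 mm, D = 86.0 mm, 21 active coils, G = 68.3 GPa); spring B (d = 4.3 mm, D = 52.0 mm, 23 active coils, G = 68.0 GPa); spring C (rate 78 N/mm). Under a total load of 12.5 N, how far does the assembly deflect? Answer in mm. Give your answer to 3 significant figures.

k_A = Gd⁴/(8D³N_a) = (68.3×10³)(7.4⁴)/(8·86.0³·21) = 1.9167 N/mm
k_B = Gd⁴/(8D³N_a) = (68.0×10³)(4.3⁴)/(8·52.0³·23) = 0.89858 N/mm
Series: 1/k_eq = 1/1.9167 + 1/0.89858 + 1/78 = 1.6474; k_eq = 0.607 N/mm
δ = F/k_eq = 12.5/0.607 = 20.593 mm

20.6 mm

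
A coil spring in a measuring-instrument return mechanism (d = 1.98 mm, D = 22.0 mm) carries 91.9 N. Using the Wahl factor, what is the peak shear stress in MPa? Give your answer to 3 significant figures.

Spring index C = D/d = 22.0/1.98 = 11.1111
K_W = (4C−1)/(4C−4) + 0.615/C = 43.444/40.444 + 0.0554 = 1.1295
τ₀ = 8FD/(πd³) = 8·91.9·22.0/(π·1.98³) = 16174.4/24.386 = 663.26 MPa
τ_max = K·τ₀ = 1.1295 × 663.26 = 749.17 MPa

749 MPa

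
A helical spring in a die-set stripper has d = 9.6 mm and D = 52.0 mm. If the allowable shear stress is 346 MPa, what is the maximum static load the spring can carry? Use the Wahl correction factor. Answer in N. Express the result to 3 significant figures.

1800 N

C = D/d = 52.0/9.6 = 5.4167
K_W = (4C−1)/(4C−4) + 0.615/C = 20.667/17.667 + 0.1135 = 1.2833
τ_max = K·8FD/(πd³) → F_max = τ_allow·πd³/(8DK)
F_max = 346·π·9.6³/(8·52.0·1.2833) = 9.617e+05/533.87 = 1801.4 N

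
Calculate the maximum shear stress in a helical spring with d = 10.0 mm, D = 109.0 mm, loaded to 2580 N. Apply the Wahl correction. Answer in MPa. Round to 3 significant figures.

Spring index C = D/d = 109.0/10.0 = 10.9000
K_W = (4C−1)/(4C−4) + 0.615/C = 42.600/39.600 + 0.0564 = 1.1322
τ₀ = 8FD/(πd³) = 8·2580·109.0/(π·10.0³) = 2.24976e+06/3141.6 = 716.12 MPa
τ_max = K·τ₀ = 1.1322 × 716.12 = 810.78 MPa

811 MPa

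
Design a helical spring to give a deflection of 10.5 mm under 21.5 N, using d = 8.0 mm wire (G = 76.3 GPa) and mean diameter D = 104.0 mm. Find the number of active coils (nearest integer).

17

Required rate k = F/δ = 21.5/10.5 = 2.0476 N/mm
N_a = Gd⁴/(8D³k) = (76.3×10³ × 8.0⁴)/(8 × 104.0³ × 2.0476)
    = 3.12525e+08 / 1.84263e+07 = 16.96 → 17 coils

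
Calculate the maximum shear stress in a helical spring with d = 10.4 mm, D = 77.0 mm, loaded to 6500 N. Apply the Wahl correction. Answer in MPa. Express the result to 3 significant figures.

Spring index C = D/d = 77.0/10.4 = 7.4038
K_W = (4C−1)/(4C−4) + 0.615/C = 28.615/25.615 + 0.0831 = 1.2002
τ₀ = 8FD/(πd³) = 8·6500·77.0/(π·10.4³) = 4.004e+06/3533.9 = 1133 MPa
τ_max = K·τ₀ = 1.2002 × 1133 = 1359.9 MPa

1360 MPa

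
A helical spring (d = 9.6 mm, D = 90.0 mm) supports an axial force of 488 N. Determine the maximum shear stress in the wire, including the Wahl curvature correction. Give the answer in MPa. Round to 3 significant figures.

Spring index C = D/d = 90.0/9.6 = 9.3750
K_W = (4C−1)/(4C−4) + 0.615/C = 36.500/33.500 + 0.0656 = 1.1552
τ₀ = 8FD/(πd³) = 8·488·90.0/(π·9.6³) = 351360/2779.5 = 126.41 MPa
τ_max = K·τ₀ = 1.1552 × 126.41 = 146.03 MPa

146 MPa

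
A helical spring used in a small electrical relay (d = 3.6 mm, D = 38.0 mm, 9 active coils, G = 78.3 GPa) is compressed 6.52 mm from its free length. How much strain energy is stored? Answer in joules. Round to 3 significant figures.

k = Gd⁴/(8D³N_a) = (78.3×10³)(3.6⁴)/(8·38.0³·9) = 3.3288 N/mm
U = ½kδ² = 0.5 × 3.3288 × 6.52² = 70.754 N·mm = 0.070754 J

0.0708 J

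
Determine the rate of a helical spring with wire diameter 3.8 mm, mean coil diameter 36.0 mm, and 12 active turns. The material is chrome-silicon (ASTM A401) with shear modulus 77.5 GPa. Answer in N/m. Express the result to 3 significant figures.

3610 N/m

k = Gd⁴/(8D³N_a) = (77.5×10³ × 3.8⁴) / (8 × 36.0³ × 12)
  = 1.61598e+07 / 4.47898e+06 = 3.6079 N/mm = 3607.9 N/m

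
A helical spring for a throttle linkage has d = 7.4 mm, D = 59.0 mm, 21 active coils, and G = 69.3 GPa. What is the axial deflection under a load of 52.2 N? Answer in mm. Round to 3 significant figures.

k = Gd⁴/(8D³N_a) = (69.3×10³)(7.4⁴)/(8·59.0³·21) = 6.0227 N/mm
δ = F/k = 52.2 / 6.0227 = 8.6671 mm

8.67 mm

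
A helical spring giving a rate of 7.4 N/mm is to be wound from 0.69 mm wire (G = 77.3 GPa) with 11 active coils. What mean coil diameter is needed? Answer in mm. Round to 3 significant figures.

3.00 mm

D = (Gd⁴/(8N_a·k))^(1/3) = (77.3×10³·0.69⁴/(8·11·7.4))^(1/3)
  = (26.9068)^(1/3) = 2.9965 mm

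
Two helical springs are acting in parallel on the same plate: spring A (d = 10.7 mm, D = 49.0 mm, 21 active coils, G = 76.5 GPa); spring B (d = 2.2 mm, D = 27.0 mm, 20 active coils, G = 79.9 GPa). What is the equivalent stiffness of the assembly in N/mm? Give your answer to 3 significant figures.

51.3 N/mm

k_A = Gd⁴/(8D³N_a) = (76.5×10³)(10.7⁴)/(8·49.0³·21) = 50.734 N/mm
k_B = Gd⁴/(8D³N_a) = (79.9×10³)(2.2⁴)/(8·27.0³·20) = 0.59433 N/mm
Parallel: k_eq = 50.734 + 0.59433 = 51.328 N/mm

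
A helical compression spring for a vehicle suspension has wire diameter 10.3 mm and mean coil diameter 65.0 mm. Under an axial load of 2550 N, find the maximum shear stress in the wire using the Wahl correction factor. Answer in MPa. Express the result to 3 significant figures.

478 MPa

Spring index C = D/d = 65.0/10.3 = 6.3107
K_W = (4C−1)/(4C−4) + 0.615/C = 24.243/21.243 + 0.0975 = 1.2387
τ₀ = 8FD/(πd³) = 8·2550·65.0/(π·10.3³) = 1.326e+06/3432.9 = 386.26 MPa
τ_max = K·τ₀ = 1.2387 × 386.26 = 478.45 MPa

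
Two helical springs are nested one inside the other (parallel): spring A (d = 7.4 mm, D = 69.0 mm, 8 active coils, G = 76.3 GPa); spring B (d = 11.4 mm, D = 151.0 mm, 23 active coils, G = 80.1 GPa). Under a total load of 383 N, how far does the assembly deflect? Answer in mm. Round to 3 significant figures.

k_A = Gd⁴/(8D³N_a) = (76.3×10³)(7.4⁴)/(8·69.0³·8) = 10.882 N/mm
k_B = Gd⁴/(8D³N_a) = (80.1×10³)(11.4⁴)/(8·151.0³·23) = 2.1355 N/mm
Parallel: k_eq = 10.882 + 2.1355 = 13.018 N/mm
δ = F/k_eq = 383/13.018 = 29.421 mm

29.4 mm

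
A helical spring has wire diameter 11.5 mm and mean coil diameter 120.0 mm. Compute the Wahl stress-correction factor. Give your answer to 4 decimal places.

1.1384

C = D/d = 120.0/11.5 = 10.4348
K_W = (4C−1)/(4C−4) + 0.615/C = 40.739/37.739 + 0.0589 = 1.1384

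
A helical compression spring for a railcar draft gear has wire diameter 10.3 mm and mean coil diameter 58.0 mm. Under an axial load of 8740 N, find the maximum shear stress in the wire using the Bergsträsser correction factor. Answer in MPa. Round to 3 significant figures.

1480 MPa

Spring index C = D/d = 58.0/10.3 = 5.6311
K_B = (4C+2)/(4C−3) = 24.524/19.524 = 1.2561
τ₀ = 8FD/(πd³) = 8·8740·58.0/(π·10.3³) = 4.05536e+06/3432.9 = 1181.3 MPa
τ_max = K·τ₀ = 1.2561 × 1181.3 = 1483.8 MPa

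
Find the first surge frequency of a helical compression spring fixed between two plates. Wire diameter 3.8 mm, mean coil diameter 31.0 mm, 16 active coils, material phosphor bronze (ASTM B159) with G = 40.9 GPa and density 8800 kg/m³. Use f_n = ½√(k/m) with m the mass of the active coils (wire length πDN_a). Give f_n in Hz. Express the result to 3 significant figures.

60.0 Hz

k = Gd⁴/(8D³N_a) = (40.9×10³)(3.8⁴)/(8·31.0³·16) = 2.2365 N/mm = 2236.5 N/m
Wire length L = πDN_a = π·31.0·16 = 1558.2 mm
m = ρ·(πd²/4)·L = 8800 × 11.341×10⁻⁶ m² × 1.5582 m = 0.15551 kg
f_n = ½√(k/m) = 0.5·√(2236.5/0.15551) = 0.5·√(14381) = 59.961 Hz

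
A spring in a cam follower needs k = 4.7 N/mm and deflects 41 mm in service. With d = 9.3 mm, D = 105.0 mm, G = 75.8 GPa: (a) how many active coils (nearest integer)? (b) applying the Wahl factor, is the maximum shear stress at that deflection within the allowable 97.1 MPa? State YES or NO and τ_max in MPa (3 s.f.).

(a) 13 coils; (b) YES, τ_max = 72.4 MPa

N_a = Gd⁴/(8D³k) = (75.8×10³)(9.3⁴)/(8·105.0³·4.7) = 13.03 → N_a = 13
Actual rate k = Gd⁴/(8D³·13) = 4.7098 N/mm
Working load F = kδ = 4.7098·41 = 193.1 N
C = 105.0/9.3 = 11.2903; K_W = (4C−1)/(4C−4)+0.615/C = 1.1274
τ_max = K_W·8FD/(πd³) = 1.1274·64.19 = 72.364 MPa
τ_max ≤ 97.1 MPa → acceptable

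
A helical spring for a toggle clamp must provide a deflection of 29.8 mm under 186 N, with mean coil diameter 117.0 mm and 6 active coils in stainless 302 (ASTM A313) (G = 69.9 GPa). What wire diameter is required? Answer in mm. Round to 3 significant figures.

9.10 mm

Required rate k = F/δ = 186/29.8 = 6.2416 N/mm
d = (8D³N_a·k / G)^(1/4) = (8·117.0³·6·6.2416 / (69.9×10³))^0.25
  = (6864.6)^0.25 = 9.1024 mm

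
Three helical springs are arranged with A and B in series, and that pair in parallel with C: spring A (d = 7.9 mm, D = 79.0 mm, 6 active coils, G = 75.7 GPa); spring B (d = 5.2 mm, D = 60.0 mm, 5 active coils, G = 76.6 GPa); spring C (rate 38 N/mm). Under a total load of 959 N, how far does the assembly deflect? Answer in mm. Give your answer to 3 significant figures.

k_A = Gd⁴/(8D³N_a) = (75.7×10³)(7.9⁴)/(8·79.0³·6) = 12.459 N/mm
k_B = Gd⁴/(8D³N_a) = (76.6×10³)(5.2⁴)/(8·60.0³·5) = 6.4823 N/mm
Springs A,B series: k_AB = 1/(1/12.459+1/6.4823) = 4.2638 N/mm; parallel with C: k_eq = 4.2638+38 = 42.264 N/mm
δ = F/k_eq = 959/42.264 = 22.691 mm

22.7 mm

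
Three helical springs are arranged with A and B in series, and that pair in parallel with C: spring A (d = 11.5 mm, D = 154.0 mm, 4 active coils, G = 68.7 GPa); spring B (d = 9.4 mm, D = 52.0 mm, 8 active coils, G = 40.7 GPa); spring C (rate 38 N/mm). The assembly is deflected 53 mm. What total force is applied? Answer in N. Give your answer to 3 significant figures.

k_A = Gd⁴/(8D³N_a) = (68.7×10³)(11.5⁴)/(8·154.0³·4) = 10.281 N/mm
k_B = Gd⁴/(8D³N_a) = (40.7×10³)(9.4⁴)/(8·52.0³·8) = 35.311 N/mm
Springs A,B series: k_AB = 1/(1/10.281+1/35.311) = 7.9627 N/mm; parallel with C: k_eq = 7.9627+38 = 45.963 N/mm
F = k_eq·δ = 45.963·53 = 2436 N

2440 N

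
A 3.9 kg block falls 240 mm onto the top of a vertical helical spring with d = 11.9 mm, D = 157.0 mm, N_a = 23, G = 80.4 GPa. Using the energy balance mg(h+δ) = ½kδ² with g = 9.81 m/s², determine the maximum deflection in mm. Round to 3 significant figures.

109 mm

k = Gd⁴/(8D³N_a) = (80.4×10³)(11.9⁴)/(8·157.0³·23) = 2.2643 N/mm
W = mg = 3.9 × 9.81 = 38.259 N
½kδ² − Wδ − Wh = 0 → δ = (W + √(W² + 2kWh))/k
δ = (38.259 + √(1463.8 + 41581.7))/2.2643 = (38.259 + 207.47)/2.2643 = 108.53 mm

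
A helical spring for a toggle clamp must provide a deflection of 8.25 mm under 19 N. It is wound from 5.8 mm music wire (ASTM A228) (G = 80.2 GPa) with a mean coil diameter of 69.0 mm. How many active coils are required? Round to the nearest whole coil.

15

Required rate k = F/δ = 19/8.25 = 2.303 N/mm
N_a = Gd⁴/(8D³k) = (80.2×10³ × 5.8⁴)/(8 × 69.0³ × 2.303)
    = 9.07583e+07 / 6.05253e+06 = 15 → 15 coils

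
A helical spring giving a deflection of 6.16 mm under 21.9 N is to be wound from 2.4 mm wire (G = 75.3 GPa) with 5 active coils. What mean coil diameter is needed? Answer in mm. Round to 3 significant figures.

26.0 mm

Required rate k = F/δ = 21.9/6.16 = 3.5552 N/mm
D = (Gd⁴/(8N_a·k))^(1/3) = (75.3×10³·2.4⁴/(8·5·3.5552))^(1/3)
  = (17567.8)^(1/3) = 25.9959 mm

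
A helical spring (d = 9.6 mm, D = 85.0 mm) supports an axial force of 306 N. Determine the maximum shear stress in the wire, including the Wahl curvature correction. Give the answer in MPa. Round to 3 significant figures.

87.2 MPa

Spring index C = D/d = 85.0/9.6 = 8.8542
K_W = (4C−1)/(4C−4) + 0.615/C = 34.417/31.417 + 0.0695 = 1.1649
τ₀ = 8FD/(πd³) = 8·306·85.0/(π·9.6³) = 208080/2779.5 = 74.863 MPa
τ_max = K·τ₀ = 1.1649 × 74.863 = 87.212 MPa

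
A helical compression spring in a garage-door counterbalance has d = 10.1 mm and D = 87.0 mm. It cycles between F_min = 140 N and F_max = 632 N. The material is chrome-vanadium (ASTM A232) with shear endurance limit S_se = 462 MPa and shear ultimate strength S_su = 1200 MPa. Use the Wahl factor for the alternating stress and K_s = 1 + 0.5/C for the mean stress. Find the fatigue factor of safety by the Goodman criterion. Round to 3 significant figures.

C = D/d = 87.0/10.1 = 8.6139; K_W = (4C−1)/(4C−4)+0.615/C = 1.1699; K_s = 1+0.5/C = 1.0580
F_a = (F_max−F_min)/2 = 246 N; F_m = (F_max+F_min)/2 = 386 N
τ_a = K_W·8F_aD/(πd³) = 1.1699 × 52.897 = 61.884 MPa
τ_m = K_s·8F_mD/(πd³) = 1.0580 × 83.001 = 87.819 MPa
Goodman: 1/n_f = τ_a/S_se + τ_m/S_su = 61.884/462 + 87.819/1200 = 0.13395 + 0.07318 = 0.20713
n_f = 1/0.20713 = 4.828

4.83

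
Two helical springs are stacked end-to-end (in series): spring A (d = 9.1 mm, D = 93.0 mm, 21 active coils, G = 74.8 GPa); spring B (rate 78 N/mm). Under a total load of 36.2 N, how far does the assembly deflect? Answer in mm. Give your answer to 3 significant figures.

10.0 mm

k_A = Gd⁴/(8D³N_a) = (74.8×10³)(9.1⁴)/(8·93.0³·21) = 3.7958 N/mm
Series: 1/k_eq = 1/3.7958 + 1/78 = 0.27627; k_eq = 3.6197 N/mm
δ = F/k_eq = 36.2/3.6197 = 10.001 mm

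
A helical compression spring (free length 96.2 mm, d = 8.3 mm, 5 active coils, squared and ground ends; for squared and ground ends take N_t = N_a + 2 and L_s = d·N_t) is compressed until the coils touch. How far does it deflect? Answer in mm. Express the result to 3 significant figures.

38.1 mm

N_t = 7; L_s = 8.3·7 = 58.1 mm
δ_solid = L₀ − L_s = 96.2 − 58.1 = 38.1 mm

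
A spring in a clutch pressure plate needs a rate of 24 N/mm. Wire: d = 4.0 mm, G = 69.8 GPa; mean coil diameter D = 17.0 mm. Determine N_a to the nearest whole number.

19

N_a = Gd⁴/(8D³k) = (69.8×10³ × 4.0⁴)/(8 × 17.0³ × 24)
    = 1.78688e+07 / 943296 = 18.94 → 19 coils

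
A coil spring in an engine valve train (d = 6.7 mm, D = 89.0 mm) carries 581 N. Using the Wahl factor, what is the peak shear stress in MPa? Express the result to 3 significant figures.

Spring index C = D/d = 89.0/6.7 = 13.2836
K_W = (4C−1)/(4C−4) + 0.615/C = 52.134/49.134 + 0.0463 = 1.1074
τ₀ = 8FD/(πd³) = 8·581·89.0/(π·6.7³) = 413672/944.87 = 437.81 MPa
τ_max = K·τ₀ = 1.1074 × 437.81 = 484.81 MPa

485 MPa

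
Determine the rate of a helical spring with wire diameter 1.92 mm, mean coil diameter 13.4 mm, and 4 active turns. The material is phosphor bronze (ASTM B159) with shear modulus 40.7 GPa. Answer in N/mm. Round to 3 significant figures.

k = Gd⁴/(8D³N_a) = (40.7×10³ × 1.92⁴) / (8 × 13.4³ × 4)
  = 553094 / 76995.3 = 7.1835 N/mm

7.18 N/mm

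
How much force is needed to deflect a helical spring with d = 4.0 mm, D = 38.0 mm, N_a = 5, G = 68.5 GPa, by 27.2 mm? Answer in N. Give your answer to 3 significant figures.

217 N

k = Gd⁴/(8D³N_a) = (68.5×10³)(4.0⁴)/(8·38.0³·5) = 7.9895 N/mm
F = k·δ = 7.9895 × 27.2 = 217.31 N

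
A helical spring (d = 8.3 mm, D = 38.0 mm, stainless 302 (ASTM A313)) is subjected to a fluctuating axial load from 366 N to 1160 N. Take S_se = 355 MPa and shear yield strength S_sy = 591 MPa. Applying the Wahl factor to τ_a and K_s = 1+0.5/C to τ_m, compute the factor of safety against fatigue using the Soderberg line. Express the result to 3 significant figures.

C = D/d = 38.0/8.3 = 4.5783; K_W = (4C−1)/(4C−4)+0.615/C = 1.3439; K_s = 1+0.5/C = 1.1092
F_a = (F_max−F_min)/2 = 397 N; F_m = (F_max+F_min)/2 = 763 N
τ_a = K_W·8F_aD/(πd³) = 1.3439 × 67.186 = 90.293 MPa
τ_m = K_s·8F_mD/(πd³) = 1.1092 × 129.13 = 143.23 MPa
Soderberg: 1/n_f = τ_a/S_se + τ_m/S_sy = 90.293/355 + 143.23/591 = 0.25435 + 0.24235 = 0.4967
n_f = 1/0.4967 = 2.013

2.01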